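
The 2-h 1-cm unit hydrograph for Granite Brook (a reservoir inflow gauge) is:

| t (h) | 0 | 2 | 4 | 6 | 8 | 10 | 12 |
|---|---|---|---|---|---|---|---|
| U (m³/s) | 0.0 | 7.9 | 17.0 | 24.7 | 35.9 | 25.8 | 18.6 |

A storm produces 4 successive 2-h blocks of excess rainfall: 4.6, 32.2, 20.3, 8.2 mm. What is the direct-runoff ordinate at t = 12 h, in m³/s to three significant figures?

By discrete convolution, Q_j = Σ (P_i / 10 mm) · U_{j−i}.
At t = 12 h (j=6): Q = (4.6/10)·18.6 + (32.2/10)·25.8 + (20.3/10)·35.9 + (8.2/10)·24.7 = 185 m³/s.

Q ≈ 185 m³/s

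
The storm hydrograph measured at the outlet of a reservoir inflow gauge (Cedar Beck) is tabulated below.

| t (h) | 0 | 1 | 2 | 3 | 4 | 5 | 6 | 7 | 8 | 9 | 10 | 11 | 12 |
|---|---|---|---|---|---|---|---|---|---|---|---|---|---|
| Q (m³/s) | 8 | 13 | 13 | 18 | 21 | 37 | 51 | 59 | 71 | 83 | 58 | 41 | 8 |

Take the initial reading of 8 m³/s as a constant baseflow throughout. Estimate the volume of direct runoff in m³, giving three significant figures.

V ≈ 1.36 × 10^6 m³

Direct-runoff ordinates (Q − Q_b): 0.0, 5.0, 5.0, 10.0, 13.0, 29.0, 43.0, 51.0, 63.0, 75.0, 50.0, 33.0, 0.0 m³/s.
ΣQ_DR = 377.0 m³/s.
With Δt = 1 h = 3600 s, V = ΣQ_DR · Δt = 377.0 × 3600 = 1.36 × 10^6 m³.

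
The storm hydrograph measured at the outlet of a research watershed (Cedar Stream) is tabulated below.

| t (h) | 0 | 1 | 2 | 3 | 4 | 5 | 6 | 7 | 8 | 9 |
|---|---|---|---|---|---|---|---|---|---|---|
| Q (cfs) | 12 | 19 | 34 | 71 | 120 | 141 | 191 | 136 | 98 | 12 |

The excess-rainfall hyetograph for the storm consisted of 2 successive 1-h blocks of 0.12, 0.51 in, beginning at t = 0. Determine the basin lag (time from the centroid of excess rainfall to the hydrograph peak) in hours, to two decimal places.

Centroid of excess rainfall: t_c = Σ P_i·t̄_i / ΣP_i = 1.3095 h (block centres at 0.5, 1.5 h).
Hydrograph peak occurs at t = 6 h, so basin lag t_L = 6 − 1.3095 = 4.69 h.

t_L ≈ 4.69 h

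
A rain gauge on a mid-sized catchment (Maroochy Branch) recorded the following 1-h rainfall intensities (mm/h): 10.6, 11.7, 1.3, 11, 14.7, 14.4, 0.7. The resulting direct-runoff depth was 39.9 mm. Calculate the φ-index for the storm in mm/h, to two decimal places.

Only the 5 blocks with intensity above φ contribute runoff: 10.6, 11.7, 11, 14.7, 14.4 mm/h.
Σ(I−φ)·Δt = d  ⇒  (10.6+11.7+11+14.7+14.4 − 5φ)·1 = 39.9
φ = (62.40 − 39.9/1) / 5 = 4.50 mm/h.

φ ≈ 4.50 mm/h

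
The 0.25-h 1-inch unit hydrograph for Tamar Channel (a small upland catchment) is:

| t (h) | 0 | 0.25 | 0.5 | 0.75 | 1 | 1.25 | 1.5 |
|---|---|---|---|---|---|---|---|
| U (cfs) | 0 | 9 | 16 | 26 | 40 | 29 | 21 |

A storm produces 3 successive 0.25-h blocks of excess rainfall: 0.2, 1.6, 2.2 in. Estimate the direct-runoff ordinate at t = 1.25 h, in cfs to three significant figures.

By discrete convolution, Q_j = Σ (P_i / 1 in) · U_{j−i}.
At t = 1.25 h (j=5): Q = (0.2/1)·29 + (1.6/1)·40 + (2.2/1)·26 = 127 cfs.

Q ≈ 127 cfs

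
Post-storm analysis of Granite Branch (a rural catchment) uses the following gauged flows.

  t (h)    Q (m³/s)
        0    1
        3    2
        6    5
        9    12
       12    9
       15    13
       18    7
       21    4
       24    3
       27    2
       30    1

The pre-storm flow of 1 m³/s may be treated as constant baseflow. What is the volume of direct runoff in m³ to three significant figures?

Direct-runoff ordinates (Q − Q_b): 0.0, 1.0, 4.0, 11.0, 8.0, 12.0, 6.0, 3.0, 2.0, 1.0, 0.0 m³/s.
ΣQ_DR = 48.00 m³/s.
With Δt = 3 h = 10800 s, V = ΣQ_DR · Δt = 48.00 × 10800 = 5.18 × 10^5 m³.

V ≈ 5.18 × 10^5 m³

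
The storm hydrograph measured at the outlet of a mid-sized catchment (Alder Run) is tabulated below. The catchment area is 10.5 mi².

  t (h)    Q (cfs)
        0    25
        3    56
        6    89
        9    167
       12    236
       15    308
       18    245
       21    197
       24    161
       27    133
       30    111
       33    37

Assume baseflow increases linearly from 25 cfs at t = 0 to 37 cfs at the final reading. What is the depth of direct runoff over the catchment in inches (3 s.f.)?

Direct runoff: 0.00, 29.91, 61.82, 138.73, 206.64, 277.55, 213.45, 164.36, 127.27, 98.18, 75.09, 0.00 cfs; ΣQ_DR = 1393 cfs.
V = ΣQ_DR · Δt = 1393 × 10800 s = 1.504 × 10^7 ft³.
Over A = 10.5 mi², depth = V / A = 0.617 in.

d ≈ 0.617 in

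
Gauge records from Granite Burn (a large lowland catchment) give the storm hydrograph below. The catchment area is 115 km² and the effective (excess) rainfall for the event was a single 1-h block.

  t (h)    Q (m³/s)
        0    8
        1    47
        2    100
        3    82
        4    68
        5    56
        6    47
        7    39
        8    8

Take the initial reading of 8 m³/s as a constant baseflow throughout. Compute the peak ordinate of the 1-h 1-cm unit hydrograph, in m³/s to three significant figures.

U_p ≈ 76.7 m³/s

Direct runoff: 0.0, 39.0, 92.0, 74.0, 60.0, 48.0, 39.0, 31.0, 0.0 m³/s; ΣQ_DR = 383.0 m³/s, peak = 92.0 m³/s.
Runoff depth d = ΣQ_DR·Δt / A = 383.0 × 3600 / (115 km²) = 11.99 mm.
The 1-cm UH is the DRH scaled by (10 mm)/d, so U_p = 92.0 × 10/11.99 = 76.7 m³/s.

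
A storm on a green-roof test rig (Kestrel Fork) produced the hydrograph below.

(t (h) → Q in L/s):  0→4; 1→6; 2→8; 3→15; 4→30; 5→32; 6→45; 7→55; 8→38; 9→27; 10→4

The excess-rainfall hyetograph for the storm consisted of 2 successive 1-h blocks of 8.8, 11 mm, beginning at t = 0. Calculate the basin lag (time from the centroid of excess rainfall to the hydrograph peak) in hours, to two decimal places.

Centroid of excess rainfall: t_c = Σ P_i·t̄_i / ΣP_i = 1.0556 h (block centres at 0.5, 1.5 h).
Hydrograph peak occurs at t = 7 h, so basin lag t_L = 7 − 1.0556 = 5.94 h.

t_L ≈ 5.94 h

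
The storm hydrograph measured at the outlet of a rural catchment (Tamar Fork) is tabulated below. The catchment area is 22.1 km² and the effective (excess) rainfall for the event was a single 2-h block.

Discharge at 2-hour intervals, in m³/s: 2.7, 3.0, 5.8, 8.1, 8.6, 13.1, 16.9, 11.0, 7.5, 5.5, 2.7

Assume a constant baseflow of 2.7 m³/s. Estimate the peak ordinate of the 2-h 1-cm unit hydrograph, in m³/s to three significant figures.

U_p ≈ 7.90 m³/s

Direct runoff: 0.0, 0.3, 3.1, 5.4, 5.9, 10.4, 14.2, 8.3, 4.8, 2.8, 0.0 m³/s; ΣQ_DR = 55.20 m³/s, peak = 14.2 m³/s.
Runoff depth d = ΣQ_DR·Δt / A = 55.20 × 7200 / (22.1 km²) = 17.98 mm.
The 1-cm UH is the DRH scaled by (10 mm)/d, so U_p = 14.2 × 10/17.98 = 7.90 m³/s.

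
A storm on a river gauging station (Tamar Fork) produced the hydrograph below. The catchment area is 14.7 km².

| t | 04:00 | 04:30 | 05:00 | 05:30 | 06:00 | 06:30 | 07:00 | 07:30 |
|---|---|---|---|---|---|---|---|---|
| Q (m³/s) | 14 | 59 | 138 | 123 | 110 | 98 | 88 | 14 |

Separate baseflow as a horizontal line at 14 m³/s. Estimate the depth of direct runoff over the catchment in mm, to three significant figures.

Direct runoff: 0.0, 45.0, 124.0, 109.0, 96.0, 84.0, 74.0, 0.0 m³/s; ΣQ_DR = 532.0 m³/s.
V = ΣQ_DR · Δt = 532.0 × 1800 s = 9.576 × 10^5 m³.
Over A = 14.7 km², depth = V / A = 65.1 mm.

d ≈ 65.1 mm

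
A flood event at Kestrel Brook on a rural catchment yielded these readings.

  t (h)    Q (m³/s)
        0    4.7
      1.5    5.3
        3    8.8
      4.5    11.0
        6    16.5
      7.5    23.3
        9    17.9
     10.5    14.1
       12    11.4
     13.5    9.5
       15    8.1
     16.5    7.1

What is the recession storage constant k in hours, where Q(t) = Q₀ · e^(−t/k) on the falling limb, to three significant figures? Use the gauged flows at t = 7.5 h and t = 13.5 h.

On the falling limb, Q drops from 23.3 to 9.5 m³/s between t = 7.5 h and t = 13.5 h (Δt = 6 h).
k = −Δt / ln(Q₂/Q₁) = −6 / ln(9.5/23.3) = 6.69 h.

k ≈ 6.69 h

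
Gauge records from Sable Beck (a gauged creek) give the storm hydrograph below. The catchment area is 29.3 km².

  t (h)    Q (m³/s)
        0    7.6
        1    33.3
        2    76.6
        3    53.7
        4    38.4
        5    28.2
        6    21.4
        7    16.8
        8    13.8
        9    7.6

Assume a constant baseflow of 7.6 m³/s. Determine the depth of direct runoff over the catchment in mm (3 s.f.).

Direct runoff: 0.0, 25.7, 69.0, 46.1, 30.8, 20.6, 13.8, 9.2, 6.2, 0.0 m³/s; ΣQ_DR = 221.4 m³/s.
V = ΣQ_DR · Δt = 221.4 × 3600 s = 7.970 × 10^5 m³.
Over A = 29.3 km², depth = V / A = 27.2 mm.

d ≈ 27.2 mm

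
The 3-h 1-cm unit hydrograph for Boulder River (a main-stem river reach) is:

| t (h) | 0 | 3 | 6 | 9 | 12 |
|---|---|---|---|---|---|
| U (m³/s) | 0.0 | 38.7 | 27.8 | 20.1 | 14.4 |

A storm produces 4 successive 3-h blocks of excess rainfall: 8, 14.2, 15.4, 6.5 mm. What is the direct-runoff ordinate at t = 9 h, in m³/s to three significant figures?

By discrete convolution, Q_j = Σ (P_i / 10 mm) · U_{j−i}.
At t = 9 h (j=3): Q = (8/10)·20.1 + (14.2/10)·27.8 + (15.4/10)·38.7 + (6.5/10)·0.0 = 115 m³/s.

Q ≈ 115 m³/s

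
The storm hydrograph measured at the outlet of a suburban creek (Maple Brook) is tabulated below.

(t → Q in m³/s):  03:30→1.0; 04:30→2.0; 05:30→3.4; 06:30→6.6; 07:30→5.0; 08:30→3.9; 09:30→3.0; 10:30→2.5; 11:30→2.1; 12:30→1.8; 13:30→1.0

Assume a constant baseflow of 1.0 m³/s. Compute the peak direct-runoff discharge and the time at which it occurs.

Subtracting baseflow gives direct-runoff ordinates: 0.0, 1.0, 2.4, 5.6, 4.0, 2.9, 2.0, 1.5, 1.1, 0.8, 0.0 m³/s.
The maximum is 5.6 m³/s, occurring at the reading for t = 06:30.

Q_p = 5.6 m³/s at t = 06:30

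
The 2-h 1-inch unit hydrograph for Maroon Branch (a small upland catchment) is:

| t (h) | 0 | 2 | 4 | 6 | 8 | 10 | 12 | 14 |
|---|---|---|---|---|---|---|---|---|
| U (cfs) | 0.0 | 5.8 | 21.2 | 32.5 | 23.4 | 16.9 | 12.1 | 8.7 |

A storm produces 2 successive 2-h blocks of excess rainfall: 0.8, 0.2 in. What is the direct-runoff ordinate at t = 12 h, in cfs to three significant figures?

By discrete convolution, Q_j = Σ (P_i / 1 in) · U_{j−i}.
At t = 12 h (j=6): Q = (0.8/1)·12.1 + (0.2/1)·16.9 = 13.1 cfs.

Q ≈ 13.1 cfs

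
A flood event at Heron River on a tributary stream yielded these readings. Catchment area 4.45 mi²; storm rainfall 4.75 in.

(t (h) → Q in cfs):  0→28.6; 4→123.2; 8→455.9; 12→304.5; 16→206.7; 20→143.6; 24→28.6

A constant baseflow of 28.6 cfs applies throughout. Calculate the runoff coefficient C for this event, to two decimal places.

C ≈ 0.32

ΣQ_DR = 1091 cfs; V = ΣQ_DR·Δt = 1.571 × 10^7 ft³.
Runoff depth d = V / A = 1.519 in.
C = d / P = 1.519 / 4.75 = 0.32.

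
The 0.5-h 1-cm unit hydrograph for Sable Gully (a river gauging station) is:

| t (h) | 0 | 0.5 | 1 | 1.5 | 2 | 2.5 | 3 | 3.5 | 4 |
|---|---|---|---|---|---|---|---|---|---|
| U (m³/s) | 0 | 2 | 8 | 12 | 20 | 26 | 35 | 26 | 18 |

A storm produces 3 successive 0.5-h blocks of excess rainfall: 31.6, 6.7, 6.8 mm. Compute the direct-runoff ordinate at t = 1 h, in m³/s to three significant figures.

Q ≈ 26.6 m³/s

By discrete convolution, Q_j = Σ (P_i / 10 mm) · U_{j−i}.
At t = 1 h (j=2): Q = (31.6/10)·8 + (6.7/10)·2 + (6.8/10)·0 = 26.6 m³/s.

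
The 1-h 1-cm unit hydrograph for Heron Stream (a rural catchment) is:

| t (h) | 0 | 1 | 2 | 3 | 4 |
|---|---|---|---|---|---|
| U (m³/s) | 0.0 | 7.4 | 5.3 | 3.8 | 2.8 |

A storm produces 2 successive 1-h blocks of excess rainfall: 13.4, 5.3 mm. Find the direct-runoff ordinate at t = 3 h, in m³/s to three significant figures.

By discrete convolution, Q_j = Σ (P_i / 10 mm) · U_{j−i}.
At t = 3 h (j=3): Q = (13.4/10)·3.8 + (5.3/10)·5.3 = 7.90 m³/s.

Q ≈ 7.90 m³/s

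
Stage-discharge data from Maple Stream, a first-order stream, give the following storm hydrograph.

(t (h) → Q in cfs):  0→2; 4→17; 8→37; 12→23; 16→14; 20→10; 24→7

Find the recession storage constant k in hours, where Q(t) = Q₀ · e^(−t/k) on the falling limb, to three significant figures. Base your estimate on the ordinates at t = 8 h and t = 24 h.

On the falling limb, Q drops from 37 to 7 cfs between t = 8 h and t = 24 h (Δt = 16 h).
k = −Δt / ln(Q₂/Q₁) = −16 / ln(7/37) = 9.61 h.

k ≈ 9.61 h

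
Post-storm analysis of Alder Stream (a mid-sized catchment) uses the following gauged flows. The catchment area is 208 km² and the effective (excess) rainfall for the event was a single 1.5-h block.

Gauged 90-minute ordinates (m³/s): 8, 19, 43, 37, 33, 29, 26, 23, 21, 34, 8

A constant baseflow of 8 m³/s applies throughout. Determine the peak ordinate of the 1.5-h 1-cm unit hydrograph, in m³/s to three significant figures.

Direct runoff: 0.0, 11.0, 35.0, 29.0, 25.0, 21.0, 18.0, 15.0, 13.0, 26.0, 0.0 m³/s; ΣQ_DR = 193.0 m³/s, peak = 35.0 m³/s.
Runoff depth d = ΣQ_DR·Δt / A = 193.0 × 5400 / (208 km²) = 5.011 mm.
The 1-cm UH is the DRH scaled by (10 mm)/d, so U_p = 35.0 × 10/5.011 = 69.9 m³/s.

U_p ≈ 69.9 m³/s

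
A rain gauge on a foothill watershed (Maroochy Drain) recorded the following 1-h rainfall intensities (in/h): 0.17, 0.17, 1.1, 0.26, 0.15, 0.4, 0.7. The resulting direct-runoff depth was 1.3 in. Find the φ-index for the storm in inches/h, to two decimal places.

φ ≈ 0.30 in/h

Only the 3 blocks with intensity above φ contribute runoff: 1.1, 0.4, 0.7 in/h.
Σ(I−φ)·Δt = d  ⇒  (1.1+0.4+0.7 − 3φ)·1 = 1.3
φ = (2.200 − 1.3/1) / 3 = 0.30 in/h.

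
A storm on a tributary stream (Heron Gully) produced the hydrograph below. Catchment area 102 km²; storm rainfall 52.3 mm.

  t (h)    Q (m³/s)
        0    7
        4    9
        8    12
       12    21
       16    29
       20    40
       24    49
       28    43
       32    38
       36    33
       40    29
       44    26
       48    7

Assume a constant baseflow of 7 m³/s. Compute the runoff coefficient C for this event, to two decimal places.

ΣQ_DR = 252.0 m³/s; V = ΣQ_DR·Δt = 3.629 × 10^6 m³.
Runoff depth d = V / A = 35.58 mm.
C = d / P = 35.58 / 52.3 = 0.68.

C ≈ 0.68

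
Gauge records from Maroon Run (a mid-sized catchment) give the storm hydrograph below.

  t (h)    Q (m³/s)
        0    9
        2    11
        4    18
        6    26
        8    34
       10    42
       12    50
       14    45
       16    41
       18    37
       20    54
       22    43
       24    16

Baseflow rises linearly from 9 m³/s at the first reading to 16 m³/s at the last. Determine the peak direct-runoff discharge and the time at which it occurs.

Q_p = 39.17 m³/s at t = 20 h

Subtracting baseflow gives direct-runoff ordinates: 0.00, 1.42, 7.83, 15.25, 22.67, 30.08, 37.50, 31.92, 27.33, 22.75, 39.17, 27.58, 0.00 m³/s.
The maximum is 39.17 m³/s, occurring at the reading for t = 20 h.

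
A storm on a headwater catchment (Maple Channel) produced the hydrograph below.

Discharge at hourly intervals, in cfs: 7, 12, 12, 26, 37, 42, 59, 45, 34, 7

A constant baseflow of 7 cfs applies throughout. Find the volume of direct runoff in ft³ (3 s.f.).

V ≈ 7.60 × 10^5 ft³

Direct-runoff ordinates (Q − Q_b): 0.0, 5.0, 5.0, 19.0, 30.0, 35.0, 52.0, 38.0, 27.0, 0.0 cfs.
ΣQ_DR = 211.0 cfs.
With Δt = 1 h = 3600 s, V = ΣQ_DR · Δt = 211.0 × 3600 = 7.60 × 10^5 ft³.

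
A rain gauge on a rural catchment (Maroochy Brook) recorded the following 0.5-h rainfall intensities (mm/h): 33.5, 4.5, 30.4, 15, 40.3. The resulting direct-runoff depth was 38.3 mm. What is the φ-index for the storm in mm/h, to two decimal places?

φ ≈ 10.65 mm/h

Only the 4 blocks with intensity above φ contribute runoff: 33.5, 30.4, 15, 40.3 mm/h.
Σ(I−φ)·Δt = d  ⇒  (33.5+30.4+15+40.3 − 4φ)·0.5 = 38.3
φ = (119.2 − 38.3/0.5) / 4 = 10.65 mm/h.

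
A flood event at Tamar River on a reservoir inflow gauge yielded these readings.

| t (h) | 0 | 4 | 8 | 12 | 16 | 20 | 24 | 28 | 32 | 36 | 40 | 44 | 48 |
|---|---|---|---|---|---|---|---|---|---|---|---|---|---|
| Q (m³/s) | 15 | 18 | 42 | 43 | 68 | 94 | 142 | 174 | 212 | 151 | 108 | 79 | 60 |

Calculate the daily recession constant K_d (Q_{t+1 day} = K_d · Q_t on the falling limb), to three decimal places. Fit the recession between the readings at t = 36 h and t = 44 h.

K_d ≈ 0.143

Between t = 36 h and t = 44 h the flow falls from 151 to 79 m³/s over 2×4 h = 8 h.
Per-interval ratio K = (79/151)^(1/2) = 0.7233; K_d = K^(24/4) = 0.143.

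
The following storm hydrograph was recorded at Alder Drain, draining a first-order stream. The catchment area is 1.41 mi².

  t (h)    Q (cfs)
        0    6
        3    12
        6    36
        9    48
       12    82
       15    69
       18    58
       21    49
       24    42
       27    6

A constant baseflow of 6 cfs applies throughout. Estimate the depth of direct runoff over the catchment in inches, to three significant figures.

d ≈ 1.15 in

Direct runoff: 0.0, 6.0, 30.0, 42.0, 76.0, 63.0, 52.0, 43.0, 36.0, 0.0 cfs; ΣQ_DR = 348.0 cfs.
V = ΣQ_DR · Δt = 348.0 × 10800 s = 3.758 × 10^6 ft³.
Over A = 1.41 mi², depth = V / A = 1.15 in.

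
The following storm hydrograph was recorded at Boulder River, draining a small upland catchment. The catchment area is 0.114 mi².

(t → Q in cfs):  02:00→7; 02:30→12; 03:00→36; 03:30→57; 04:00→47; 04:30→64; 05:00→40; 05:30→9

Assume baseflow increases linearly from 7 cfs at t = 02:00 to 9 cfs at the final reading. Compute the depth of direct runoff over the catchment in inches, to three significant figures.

d ≈ 1.41 in

Direct runoff: 0.00, 4.71, 28.43, 49.14, 38.86, 55.57, 31.29, 0.00 cfs; ΣQ_DR = 208.0 cfs.
V = ΣQ_DR · Δt = 208.0 × 1800 s = 3.744 × 10^5 ft³.
Over A = 0.114 mi², depth = V / A = 1.41 in.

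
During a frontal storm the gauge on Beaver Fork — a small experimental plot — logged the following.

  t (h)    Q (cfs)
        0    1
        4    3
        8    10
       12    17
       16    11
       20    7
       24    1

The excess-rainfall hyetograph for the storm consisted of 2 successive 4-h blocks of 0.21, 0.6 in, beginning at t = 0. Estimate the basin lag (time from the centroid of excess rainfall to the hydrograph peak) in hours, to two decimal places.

t_L ≈ 7.04 h

Centroid of excess rainfall: t_c = Σ P_i·t̄_i / ΣP_i = 4.9630 h (block centres at 2, 6 h).
Hydrograph peak occurs at t = 12 h, so basin lag t_L = 12 − 4.9630 = 7.04 h.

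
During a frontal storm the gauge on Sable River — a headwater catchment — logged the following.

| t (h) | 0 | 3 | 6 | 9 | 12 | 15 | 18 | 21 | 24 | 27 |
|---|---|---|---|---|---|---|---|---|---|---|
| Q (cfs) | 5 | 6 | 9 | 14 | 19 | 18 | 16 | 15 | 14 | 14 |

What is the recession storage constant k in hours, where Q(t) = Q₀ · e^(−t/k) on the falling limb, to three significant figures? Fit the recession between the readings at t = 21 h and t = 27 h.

On the falling limb, Q drops from 15 to 14 cfs between t = 21 h and t = 27 h (Δt = 6 h).
k = −Δt / ln(Q₂/Q₁) = −6 / ln(14/15) = 87.0 h.

k ≈ 87.0 h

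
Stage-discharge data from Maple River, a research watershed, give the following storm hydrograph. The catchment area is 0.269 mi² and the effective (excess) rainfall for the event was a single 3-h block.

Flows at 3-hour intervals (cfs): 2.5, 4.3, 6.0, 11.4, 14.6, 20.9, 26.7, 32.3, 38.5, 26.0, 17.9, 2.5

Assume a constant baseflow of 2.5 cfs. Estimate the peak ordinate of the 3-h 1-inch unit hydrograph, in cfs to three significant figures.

U_p ≈ 12.0 cfs

Direct runoff: 0.0, 1.8, 3.5, 8.9, 12.1, 18.4, 24.2, 29.8, 36.0, 23.5, 15.4, 0.0 cfs; ΣQ_DR = 173.6 cfs, peak = 36.0 cfs.
Runoff depth d = ΣQ_DR·Δt / A = 173.6 × 10800 / (0.269 mi²) = 3.000 in.
The 1-inch UH is the DRH scaled by (1 in)/d, so U_p = 36.0 × 1/3.000 = 12.0 cfs.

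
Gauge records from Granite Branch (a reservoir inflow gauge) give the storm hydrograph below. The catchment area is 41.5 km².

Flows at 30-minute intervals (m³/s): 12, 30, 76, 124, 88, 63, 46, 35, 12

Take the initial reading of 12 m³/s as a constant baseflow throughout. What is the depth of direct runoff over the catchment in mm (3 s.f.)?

Direct runoff: 0.0, 18.0, 64.0, 112.0, 76.0, 51.0, 34.0, 23.0, 0.0 m³/s; ΣQ_DR = 378.0 m³/s.
V = ΣQ_DR · Δt = 378.0 × 1800 s = 6.804 × 10^5 m³.
Over A = 41.5 km², depth = V / A = 16.4 mm.

d ≈ 16.4 mm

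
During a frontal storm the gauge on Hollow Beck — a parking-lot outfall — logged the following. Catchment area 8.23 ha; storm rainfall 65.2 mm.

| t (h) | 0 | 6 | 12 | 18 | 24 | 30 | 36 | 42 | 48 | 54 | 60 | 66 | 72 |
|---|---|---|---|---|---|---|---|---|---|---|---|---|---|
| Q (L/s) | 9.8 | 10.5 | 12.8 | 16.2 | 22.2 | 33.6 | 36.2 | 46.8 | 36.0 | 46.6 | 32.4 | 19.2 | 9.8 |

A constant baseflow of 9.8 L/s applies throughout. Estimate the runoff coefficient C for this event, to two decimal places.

ΣQ_DR = 204.7 L/s; V = ΣQ_DR·Δt = 4.422 × 10^6 L.
Runoff depth d = V / A = 53.72 mm.
C = d / P = 53.72 / 65.2 = 0.82.

C ≈ 0.82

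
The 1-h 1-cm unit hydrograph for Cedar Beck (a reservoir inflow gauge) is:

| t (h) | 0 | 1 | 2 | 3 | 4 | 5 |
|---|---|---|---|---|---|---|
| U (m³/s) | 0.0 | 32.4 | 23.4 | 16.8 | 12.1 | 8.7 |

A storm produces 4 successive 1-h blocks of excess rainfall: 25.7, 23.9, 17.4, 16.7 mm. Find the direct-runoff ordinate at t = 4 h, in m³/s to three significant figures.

Q ≈ 166 m³/s

By discrete convolution, Q_j = Σ (P_i / 10 mm) · U_{j−i}.
At t = 4 h (j=4): Q = (25.7/10)·12.1 + (23.9/10)·16.8 + (17.4/10)·23.4 + (16.7/10)·32.4 = 166 m³/s.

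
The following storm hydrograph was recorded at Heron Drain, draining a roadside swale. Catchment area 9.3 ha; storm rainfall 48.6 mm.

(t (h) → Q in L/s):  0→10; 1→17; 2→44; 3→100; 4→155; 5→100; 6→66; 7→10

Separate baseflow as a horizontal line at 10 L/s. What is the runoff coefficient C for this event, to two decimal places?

ΣQ_DR = 422.0 L/s; V = ΣQ_DR·Δt = 1.519 × 10^6 L.
Runoff depth d = V / A = 16.34 mm.
C = d / P = 16.34 / 48.6 = 0.34.

C ≈ 0.34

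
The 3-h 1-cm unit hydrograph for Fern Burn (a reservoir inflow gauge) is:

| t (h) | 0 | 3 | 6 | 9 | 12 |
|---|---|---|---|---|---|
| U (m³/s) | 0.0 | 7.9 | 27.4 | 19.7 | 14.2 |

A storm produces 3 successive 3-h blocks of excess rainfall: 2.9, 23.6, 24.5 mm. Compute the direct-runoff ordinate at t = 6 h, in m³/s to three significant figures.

By discrete convolution, Q_j = Σ (P_i / 10 mm) · U_{j−i}.
At t = 6 h (j=2): Q = (2.9/10)·27.4 + (23.6/10)·7.9 + (24.5/10)·0.0 = 26.6 m³/s.

Q ≈ 26.6 m³/s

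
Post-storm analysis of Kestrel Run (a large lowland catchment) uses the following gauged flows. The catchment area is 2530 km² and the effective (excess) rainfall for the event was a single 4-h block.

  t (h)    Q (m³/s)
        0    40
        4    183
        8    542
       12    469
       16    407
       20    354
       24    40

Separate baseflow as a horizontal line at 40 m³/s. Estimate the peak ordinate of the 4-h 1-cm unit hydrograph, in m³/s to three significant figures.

Direct runoff: 0.0, 143.0, 502.0, 429.0, 367.0, 314.0, 0.0 m³/s; ΣQ_DR = 1755 m³/s, peak = 502.0 m³/s.
Runoff depth d = ΣQ_DR·Δt / A = 1755 × 14400 / (2530 km²) = 9.989 mm.
The 1-cm UH is the DRH scaled by (10 mm)/d, so U_p = 502.0 × 10/9.989 = 503 m³/s.

U_p ≈ 503 m³/s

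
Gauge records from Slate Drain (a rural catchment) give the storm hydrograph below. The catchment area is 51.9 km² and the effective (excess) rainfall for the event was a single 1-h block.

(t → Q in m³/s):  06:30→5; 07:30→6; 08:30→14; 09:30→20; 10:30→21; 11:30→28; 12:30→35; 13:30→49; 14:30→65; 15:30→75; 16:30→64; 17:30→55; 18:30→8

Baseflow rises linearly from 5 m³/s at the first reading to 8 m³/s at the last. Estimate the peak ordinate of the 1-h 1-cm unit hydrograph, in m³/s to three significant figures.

U_p ≈ 27.1 m³/s

Direct runoff: 0.00, 0.75, 8.50, 14.25, 15.00, 21.75, 28.50, 42.25, 58.00, 67.75, 56.50, 47.25, 0.00 m³/s; ΣQ_DR = 360.5 m³/s, peak = 67.75 m³/s.
Runoff depth d = ΣQ_DR·Δt / A = 360.5 × 3600 / (51.9 km²) = 25.01 mm.
The 1-cm UH is the DRH scaled by (10 mm)/d, so U_p = 67.75 × 10/25.01 = 27.1 m³/s.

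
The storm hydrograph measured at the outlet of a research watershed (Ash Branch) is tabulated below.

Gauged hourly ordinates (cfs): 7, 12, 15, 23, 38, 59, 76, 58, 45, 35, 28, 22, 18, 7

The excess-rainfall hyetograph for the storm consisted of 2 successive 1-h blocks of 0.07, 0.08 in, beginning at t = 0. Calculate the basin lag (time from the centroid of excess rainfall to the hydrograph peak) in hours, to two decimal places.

t_L ≈ 4.97 h

Centroid of excess rainfall: t_c = Σ P_i·t̄_i / ΣP_i = 1.0333 h (block centres at 0.5, 1.5 h).
Hydrograph peak occurs at t = 6 h, so basin lag t_L = 6 − 1.0333 = 4.97 h.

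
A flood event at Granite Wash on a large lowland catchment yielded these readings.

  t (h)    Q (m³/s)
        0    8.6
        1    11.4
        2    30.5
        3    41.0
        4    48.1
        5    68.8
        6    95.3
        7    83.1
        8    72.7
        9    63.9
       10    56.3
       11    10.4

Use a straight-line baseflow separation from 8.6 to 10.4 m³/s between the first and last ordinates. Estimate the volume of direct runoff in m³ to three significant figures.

V ≈ 1.71 × 10^6 m³

Direct-runoff ordinates (Q − Q_b): 0.00, 2.64, 21.57, 31.91, 38.85, 59.38, 85.72, 73.35, 62.79, 53.83, 46.06, 0.00 m³/s.
ΣQ_DR = 476.1 m³/s.
With Δt = 1 h = 3600 s, V = ΣQ_DR · Δt = 476.1 × 3600 = 1.71 × 10^6 m³.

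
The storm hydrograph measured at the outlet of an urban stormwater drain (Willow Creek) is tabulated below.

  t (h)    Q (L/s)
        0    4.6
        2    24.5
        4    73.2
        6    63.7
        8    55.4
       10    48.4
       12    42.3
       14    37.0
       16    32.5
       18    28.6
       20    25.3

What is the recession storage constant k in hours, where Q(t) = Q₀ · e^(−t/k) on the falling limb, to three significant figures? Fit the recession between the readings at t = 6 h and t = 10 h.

k ≈ 14.6 h

On the falling limb, Q drops from 63.7 to 48.4 L/s between t = 6 h and t = 10 h (Δt = 4 h).
k = −Δt / ln(Q₂/Q₁) = −4 / ln(48.4/63.7) = 14.6 h.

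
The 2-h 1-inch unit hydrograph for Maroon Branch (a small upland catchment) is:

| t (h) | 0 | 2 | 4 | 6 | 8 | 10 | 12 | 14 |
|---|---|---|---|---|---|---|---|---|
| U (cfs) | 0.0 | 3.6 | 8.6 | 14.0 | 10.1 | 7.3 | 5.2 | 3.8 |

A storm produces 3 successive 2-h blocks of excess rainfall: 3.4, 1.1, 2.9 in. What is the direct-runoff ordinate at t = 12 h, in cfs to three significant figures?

Q ≈ 55.0 cfs

By discrete convolution, Q_j = Σ (P_i / 1 in) · U_{j−i}.
At t = 12 h (j=6): Q = (3.4/1)·5.2 + (1.1/1)·7.3 + (2.9/1)·10.1 = 55.0 cfs.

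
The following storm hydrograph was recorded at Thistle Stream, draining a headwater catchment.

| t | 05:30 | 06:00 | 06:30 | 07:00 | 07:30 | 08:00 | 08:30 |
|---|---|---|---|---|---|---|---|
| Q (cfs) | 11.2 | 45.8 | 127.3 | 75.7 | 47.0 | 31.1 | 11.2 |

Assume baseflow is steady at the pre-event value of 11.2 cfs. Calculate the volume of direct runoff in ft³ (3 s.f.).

V ≈ 4.88 × 10^5 ft³

Direct-runoff ordinates (Q − Q_b): 0.0, 34.6, 116.1, 64.5, 35.8, 19.9, 0.0 cfs.
ΣQ_DR = 270.9 cfs.
With Δt = 0.5 h = 1800 s, V = ΣQ_DR · Δt = 270.9 × 1800 = 4.88 × 10^5 ft³.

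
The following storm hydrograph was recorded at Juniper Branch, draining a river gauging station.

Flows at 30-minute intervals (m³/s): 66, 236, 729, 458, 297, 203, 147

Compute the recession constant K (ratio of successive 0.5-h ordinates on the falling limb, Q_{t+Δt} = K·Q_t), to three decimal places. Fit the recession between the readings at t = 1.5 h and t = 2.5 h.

Using the recession-limb readings at t = 1.5 h and t = 2.5 h: Q falls from 458 to 203 m³/s over 2 intervals.
K = (Q₂/Q₁)^(1/2) = (203/458)^(1/2) = 0.666.

K ≈ 0.666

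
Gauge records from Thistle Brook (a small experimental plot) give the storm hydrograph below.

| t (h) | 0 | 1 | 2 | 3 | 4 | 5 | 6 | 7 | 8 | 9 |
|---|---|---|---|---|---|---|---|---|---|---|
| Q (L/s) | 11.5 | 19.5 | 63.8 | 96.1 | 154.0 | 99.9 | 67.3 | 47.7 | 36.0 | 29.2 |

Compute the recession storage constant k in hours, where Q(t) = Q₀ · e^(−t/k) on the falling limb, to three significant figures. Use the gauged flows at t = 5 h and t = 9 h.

On the falling limb, Q drops from 99.9 to 29.2 L/s between t = 5 h and t = 9 h (Δt = 4 h).
k = −Δt / ln(Q₂/Q₁) = −4 / ln(29.2/99.9) = 3.25 h.

k ≈ 3.25 h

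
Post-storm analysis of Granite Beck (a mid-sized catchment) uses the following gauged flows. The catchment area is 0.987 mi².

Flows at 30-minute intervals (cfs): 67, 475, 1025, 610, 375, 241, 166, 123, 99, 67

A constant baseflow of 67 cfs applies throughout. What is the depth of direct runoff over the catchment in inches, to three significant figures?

Direct runoff: 0.0, 408.0, 958.0, 543.0, 308.0, 174.0, 99.0, 56.0, 32.0, 0.0 cfs; ΣQ_DR = 2578 cfs.
V = ΣQ_DR · Δt = 2578 × 1800 s = 4.640 × 10^6 ft³.
Over A = 0.987 mi², depth = V / A = 2.02 in.

d ≈ 2.02 in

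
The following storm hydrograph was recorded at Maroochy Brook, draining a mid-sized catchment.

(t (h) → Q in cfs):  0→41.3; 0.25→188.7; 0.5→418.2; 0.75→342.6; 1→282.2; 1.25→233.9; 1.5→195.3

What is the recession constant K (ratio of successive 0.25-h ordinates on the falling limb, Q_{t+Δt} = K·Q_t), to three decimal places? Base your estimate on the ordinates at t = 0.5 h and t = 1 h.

K ≈ 0.821

Using the recession-limb readings at t = 0.5 h and t = 1 h: Q falls from 418.2 to 282.2 cfs over 2 intervals.
K = (Q₂/Q₁)^(1/2) = (282.2/418.2)^(1/2) = 0.821.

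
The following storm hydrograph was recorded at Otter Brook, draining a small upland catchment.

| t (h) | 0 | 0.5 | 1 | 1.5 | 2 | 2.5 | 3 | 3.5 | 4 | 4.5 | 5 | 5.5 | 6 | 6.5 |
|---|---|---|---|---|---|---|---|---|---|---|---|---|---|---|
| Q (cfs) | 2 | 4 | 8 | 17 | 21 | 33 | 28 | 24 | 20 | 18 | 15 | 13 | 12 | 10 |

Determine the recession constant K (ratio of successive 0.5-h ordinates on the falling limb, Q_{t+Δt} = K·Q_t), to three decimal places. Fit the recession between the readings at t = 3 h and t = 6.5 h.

Using the recession-limb readings at t = 3 h and t = 6.5 h: Q falls from 28 to 10 cfs over 7 intervals.
K = (Q₂/Q₁)^(1/7) = (10/28)^(1/7) = 0.863.

K ≈ 0.863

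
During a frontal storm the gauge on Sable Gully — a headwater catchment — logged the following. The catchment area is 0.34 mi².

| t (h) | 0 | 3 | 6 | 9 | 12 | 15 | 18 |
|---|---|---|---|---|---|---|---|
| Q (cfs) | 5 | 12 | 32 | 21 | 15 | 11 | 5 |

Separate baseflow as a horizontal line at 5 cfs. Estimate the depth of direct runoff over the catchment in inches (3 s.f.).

Direct runoff: 0.0, 7.0, 27.0, 16.0, 10.0, 6.0, 0.0 cfs; ΣQ_DR = 66.00 cfs.
V = ΣQ_DR · Δt = 66.00 × 10800 s = 7.128 × 10^5 ft³.
Over A = 0.34 mi², depth = V / A = 0.902 in.

d ≈ 0.902 in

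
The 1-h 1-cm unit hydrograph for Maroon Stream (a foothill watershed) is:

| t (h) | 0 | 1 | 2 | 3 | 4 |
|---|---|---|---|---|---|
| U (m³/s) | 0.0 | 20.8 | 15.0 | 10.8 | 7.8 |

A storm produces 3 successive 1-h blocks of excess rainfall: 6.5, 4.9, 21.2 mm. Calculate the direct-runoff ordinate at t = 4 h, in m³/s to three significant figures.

By discrete convolution, Q_j = Σ (P_i / 10 mm) · U_{j−i}.
At t = 4 h (j=4): Q = (6.5/10)·7.8 + (4.9/10)·10.8 + (21.2/10)·15.0 = 42.2 m³/s.

Q ≈ 42.2 m³/s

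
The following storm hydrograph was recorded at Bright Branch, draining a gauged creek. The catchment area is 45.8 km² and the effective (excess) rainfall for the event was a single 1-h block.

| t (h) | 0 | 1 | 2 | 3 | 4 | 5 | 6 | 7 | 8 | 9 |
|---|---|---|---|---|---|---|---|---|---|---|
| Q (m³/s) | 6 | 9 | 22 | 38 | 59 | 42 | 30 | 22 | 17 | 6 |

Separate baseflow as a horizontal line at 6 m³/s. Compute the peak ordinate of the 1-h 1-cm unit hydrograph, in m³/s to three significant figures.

Direct runoff: 0.0, 3.0, 16.0, 32.0, 53.0, 36.0, 24.0, 16.0, 11.0, 0.0 m³/s; ΣQ_DR = 191.0 m³/s, peak = 53.0 m³/s.
Runoff depth d = ΣQ_DR·Δt / A = 191.0 × 3600 / (45.8 km²) = 15.01 mm.
The 1-cm UH is the DRH scaled by (10 mm)/d, so U_p = 53.0 × 10/15.01 = 35.3 m³/s.

U_p ≈ 35.3 m³/s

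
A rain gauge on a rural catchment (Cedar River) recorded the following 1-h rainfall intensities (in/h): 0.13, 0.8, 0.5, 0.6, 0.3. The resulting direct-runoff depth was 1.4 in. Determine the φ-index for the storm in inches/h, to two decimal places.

Only the 4 blocks with intensity above φ contribute runoff: 0.8, 0.5, 0.6, 0.3 in/h.
Σ(I−φ)·Δt = d  ⇒  (0.8+0.5+0.6+0.3 − 4φ)·1 = 1.4
φ = (2.200 − 1.4/1) / 4 = 0.20 in/h.

φ ≈ 0.20 in/h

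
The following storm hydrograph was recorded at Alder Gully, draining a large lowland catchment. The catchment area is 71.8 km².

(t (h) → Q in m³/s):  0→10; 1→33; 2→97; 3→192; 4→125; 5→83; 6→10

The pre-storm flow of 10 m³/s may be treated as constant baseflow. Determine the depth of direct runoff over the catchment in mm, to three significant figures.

Direct runoff: 0.0, 23.0, 87.0, 182.0, 115.0, 73.0, 0.0 m³/s; ΣQ_DR = 480.0 m³/s.
V = ΣQ_DR · Δt = 480.0 × 3600 s = 1.728 × 10^6 m³.
Over A = 71.8 km², depth = V / A = 24.1 mm.

d ≈ 24.1 mm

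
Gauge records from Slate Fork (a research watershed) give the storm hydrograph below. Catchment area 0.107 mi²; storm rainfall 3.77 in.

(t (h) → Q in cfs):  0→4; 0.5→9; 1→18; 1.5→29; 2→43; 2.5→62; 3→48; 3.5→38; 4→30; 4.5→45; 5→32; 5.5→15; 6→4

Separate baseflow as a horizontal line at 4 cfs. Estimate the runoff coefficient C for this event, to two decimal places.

ΣQ_DR = 325.0 cfs; V = ΣQ_DR·Δt = 5.850 × 10^5 ft³.
Runoff depth d = V / A = 2.353 in.
C = d / P = 2.353 / 3.77 = 0.62.

C ≈ 0.62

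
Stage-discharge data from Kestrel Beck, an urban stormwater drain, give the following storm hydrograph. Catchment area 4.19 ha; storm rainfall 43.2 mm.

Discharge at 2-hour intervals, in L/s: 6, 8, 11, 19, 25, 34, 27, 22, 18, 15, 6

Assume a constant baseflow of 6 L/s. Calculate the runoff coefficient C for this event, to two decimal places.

C ≈ 0.50

ΣQ_DR = 125.0 L/s; V = ΣQ_DR·Δt = 9.000 × 10^5 L.
Runoff depth d = V / A = 21.48 mm.
C = d / P = 21.48 / 43.2 = 0.50.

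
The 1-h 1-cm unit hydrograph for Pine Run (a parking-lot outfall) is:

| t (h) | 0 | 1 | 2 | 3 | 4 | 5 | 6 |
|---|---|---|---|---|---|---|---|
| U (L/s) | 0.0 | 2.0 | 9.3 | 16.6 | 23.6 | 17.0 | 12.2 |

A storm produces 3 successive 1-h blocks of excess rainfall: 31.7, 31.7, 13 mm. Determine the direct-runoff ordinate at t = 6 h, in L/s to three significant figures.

By discrete convolution, Q_j = Σ (P_i / 10 mm) · U_{j−i}.
At t = 6 h (j=6): Q = (31.7/10)·12.2 + (31.7/10)·17.0 + (13/10)·23.6 = 123 L/s.

Q ≈ 123 L/s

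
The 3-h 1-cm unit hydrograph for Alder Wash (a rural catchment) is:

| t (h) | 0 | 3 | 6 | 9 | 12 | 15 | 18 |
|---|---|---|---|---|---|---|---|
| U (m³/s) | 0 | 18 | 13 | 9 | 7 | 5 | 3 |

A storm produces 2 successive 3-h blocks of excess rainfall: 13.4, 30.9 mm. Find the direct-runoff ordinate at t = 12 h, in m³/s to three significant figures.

By discrete convolution, Q_j = Σ (P_i / 10 mm) · U_{j−i}.
At t = 12 h (j=4): Q = (13.4/10)·7 + (30.9/10)·9 = 37.2 m³/s.

Q ≈ 37.2 m³/s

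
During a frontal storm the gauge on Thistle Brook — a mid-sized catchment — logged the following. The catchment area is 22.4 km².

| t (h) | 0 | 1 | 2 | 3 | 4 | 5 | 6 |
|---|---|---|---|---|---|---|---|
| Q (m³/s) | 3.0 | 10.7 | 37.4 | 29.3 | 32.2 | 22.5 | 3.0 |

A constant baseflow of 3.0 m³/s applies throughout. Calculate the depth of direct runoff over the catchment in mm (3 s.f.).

Direct runoff: 0.0, 7.7, 34.4, 26.3, 29.2, 19.5, 0.0 m³/s; ΣQ_DR = 117.1 m³/s.
V = ΣQ_DR · Δt = 117.1 × 3600 s = 4.216 × 10^5 m³.
Over A = 22.4 km², depth = V / A = 18.8 mm.

d ≈ 18.8 mm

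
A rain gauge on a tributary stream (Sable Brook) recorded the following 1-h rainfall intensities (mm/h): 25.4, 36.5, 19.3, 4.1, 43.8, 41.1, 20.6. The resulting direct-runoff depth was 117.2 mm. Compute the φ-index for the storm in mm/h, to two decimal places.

φ ≈ 11.58 mm/h

Only the 6 blocks with intensity above φ contribute runoff: 25.4, 36.5, 19.3, 43.8, 41.1, 20.6 mm/h.
Σ(I−φ)·Δt = d  ⇒  (25.4+36.5+19.3+43.8+41.1+20.6 − 6φ)·1 = 117.2
φ = (186.7 − 117.2/1) / 6 = 11.58 mm/h.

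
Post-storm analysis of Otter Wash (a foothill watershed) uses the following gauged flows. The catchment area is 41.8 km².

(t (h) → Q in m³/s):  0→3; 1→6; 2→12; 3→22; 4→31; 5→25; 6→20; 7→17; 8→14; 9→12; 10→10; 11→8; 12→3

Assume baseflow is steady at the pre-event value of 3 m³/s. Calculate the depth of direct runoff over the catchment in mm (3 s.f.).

d ≈ 12.4 mm

Direct runoff: 0.0, 3.0, 9.0, 19.0, 28.0, 22.0, 17.0, 14.0, 11.0, 9.0, 7.0, 5.0, 0.0 m³/s; ΣQ_DR = 144.0 m³/s.
V = ΣQ_DR · Δt = 144.0 × 3600 s = 5.184 × 10^5 m³.
Over A = 41.8 km², depth = V / A = 12.4 mm.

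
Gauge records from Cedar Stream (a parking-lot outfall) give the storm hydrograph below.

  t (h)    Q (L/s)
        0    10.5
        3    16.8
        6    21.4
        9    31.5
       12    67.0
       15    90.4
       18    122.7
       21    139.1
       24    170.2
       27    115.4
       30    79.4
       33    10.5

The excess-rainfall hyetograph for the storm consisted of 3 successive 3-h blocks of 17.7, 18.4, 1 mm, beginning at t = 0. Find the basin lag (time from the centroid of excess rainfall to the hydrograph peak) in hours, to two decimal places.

t_L ≈ 20.85 h

Centroid of excess rainfall: t_c = Σ P_i·t̄_i / ΣP_i = 3.1496 h (block centres at 1.5, 4.5, 7.5 h).
Hydrograph peak occurs at t = 24 h, so basin lag t_L = 24 − 3.1496 = 20.85 h.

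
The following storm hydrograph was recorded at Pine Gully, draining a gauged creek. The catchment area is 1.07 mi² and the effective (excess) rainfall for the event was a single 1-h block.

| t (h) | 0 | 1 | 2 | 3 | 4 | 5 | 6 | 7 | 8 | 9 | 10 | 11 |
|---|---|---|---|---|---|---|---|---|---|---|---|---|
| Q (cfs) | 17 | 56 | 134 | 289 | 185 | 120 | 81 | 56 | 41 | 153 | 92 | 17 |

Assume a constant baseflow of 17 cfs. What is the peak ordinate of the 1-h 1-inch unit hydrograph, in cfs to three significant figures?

U_p ≈ 181 cfs

Direct runoff: 0.0, 39.0, 117.0, 272.0, 168.0, 103.0, 64.0, 39.0, 24.0, 136.0, 75.0, 0.0 cfs; ΣQ_DR = 1037 cfs, peak = 272.0 cfs.
Runoff depth d = ΣQ_DR·Δt / A = 1037 × 3600 / (1.07 mi²) = 1.502 in.
The 1-inch UH is the DRH scaled by (1 in)/d, so U_p = 272.0 × 1/1.502 = 181 cfs.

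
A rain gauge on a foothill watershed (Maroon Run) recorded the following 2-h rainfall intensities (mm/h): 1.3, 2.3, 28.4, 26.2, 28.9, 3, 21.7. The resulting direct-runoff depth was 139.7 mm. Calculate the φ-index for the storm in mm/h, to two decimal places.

φ ≈ 8.84 mm/h

Only the 4 blocks with intensity above φ contribute runoff: 28.4, 26.2, 28.9, 21.7 mm/h.
Σ(I−φ)·Δt = d  ⇒  (28.4+26.2+28.9+21.7 − 4φ)·2 = 139.7
φ = (105.2 − 139.7/2) / 4 = 8.84 mm/h.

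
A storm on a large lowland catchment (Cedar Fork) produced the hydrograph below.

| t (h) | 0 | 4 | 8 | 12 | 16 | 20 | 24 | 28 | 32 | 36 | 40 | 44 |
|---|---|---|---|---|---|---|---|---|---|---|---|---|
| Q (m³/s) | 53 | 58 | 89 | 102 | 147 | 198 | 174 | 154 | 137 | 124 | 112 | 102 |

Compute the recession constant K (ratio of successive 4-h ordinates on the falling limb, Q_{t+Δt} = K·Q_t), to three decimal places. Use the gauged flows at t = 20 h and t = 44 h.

K ≈ 0.895

Using the recession-limb readings at t = 20 h and t = 44 h: Q falls from 198 to 102 m³/s over 6 intervals.
K = (Q₂/Q₁)^(1/6) = (102/198)^(1/6) = 0.895.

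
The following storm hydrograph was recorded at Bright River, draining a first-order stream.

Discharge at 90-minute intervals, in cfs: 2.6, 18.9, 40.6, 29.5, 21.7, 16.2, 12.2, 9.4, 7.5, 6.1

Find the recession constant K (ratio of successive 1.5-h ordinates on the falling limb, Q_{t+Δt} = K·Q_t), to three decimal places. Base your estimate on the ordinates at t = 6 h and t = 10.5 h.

Using the recession-limb readings at t = 6 h and t = 10.5 h: Q falls from 21.7 to 9.4 cfs over 3 intervals.
K = (Q₂/Q₁)^(1/3) = (9.4/21.7)^(1/3) = 0.757.

K ≈ 0.757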